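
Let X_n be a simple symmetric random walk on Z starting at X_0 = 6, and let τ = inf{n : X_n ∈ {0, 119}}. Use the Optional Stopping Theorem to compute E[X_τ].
E[X_τ] = 6

X_n is a martingale and τ is a bounded-mean stopping time (indeed τ is finite a.s. with bounded expectation since the walk is in a bounded region). By the OST, E[X_τ] = E[X_0] = 6. Equivalently: E[X_τ] = 119 · P(hit 119 first) + 0 · P(hit 0 first) = 119 · (6/119) = 6.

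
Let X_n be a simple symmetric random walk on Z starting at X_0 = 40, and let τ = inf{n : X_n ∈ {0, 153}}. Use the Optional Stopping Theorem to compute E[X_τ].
E[X_τ] = 40

X_n is a martingale and τ is a bounded-mean stopping time (indeed τ is finite a.s. with bounded expectation since the walk is in a bounded region). By the OST, E[X_τ] = E[X_0] = 40. Equivalently: E[X_τ] = 153 · P(hit 153 first) + 0 · P(hit 0 first) = 153 · (40/153) = 40.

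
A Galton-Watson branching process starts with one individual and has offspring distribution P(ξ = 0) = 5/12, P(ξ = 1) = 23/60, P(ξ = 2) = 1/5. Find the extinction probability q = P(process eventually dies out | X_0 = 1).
q = 1

Mean offspring μ = 0·5/12 + 1·23/60 + 2·1/5 = 47/60 ≤ 1. For μ ≤ 1 with offspring not concentrated at 1, the Galton-Watson process goes extinct almost surely, so q = 1.
(Algebraic check: The pgf is f(s) = 5/12 + 23/60·s + 1/5·s². The extinction probability q is the smallest fixed point of f in [0, 1]. Setting s = f(s):
  1/5·s² + (23/60 − 1)·s + 5/12 = 0
  1/5·s² − (5/12 + 1/5)·s + 5/12 = 0
which factors as (s − 1)·(1/5·s − 5/12) = 0, giving roots s = 1 and s = (5/12)/(1/5) = 25/12. Since 25/12 ≥ 1, the smallest root in [0, 1] is s = 1.)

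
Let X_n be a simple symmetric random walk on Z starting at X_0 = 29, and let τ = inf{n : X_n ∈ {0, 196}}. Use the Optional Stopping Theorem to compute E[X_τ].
E[X_τ] = 29

X_n is a martingale and τ is a bounded-mean stopping time (indeed τ is finite a.s. with bounded expectation since the walk is in a bounded region). By the OST, E[X_τ] = E[X_0] = 29. Equivalently: E[X_τ] = 196 · P(hit 196 first) + 0 · P(hit 0 first) = 196 · (29/196) = 29.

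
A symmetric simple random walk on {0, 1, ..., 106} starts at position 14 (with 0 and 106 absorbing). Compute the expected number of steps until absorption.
E[τ | X_0 = 14] = 1288

Let v_k = E[τ | X_0 = k]. Boundary: v_0 = v_106 = 0. Recurrence: v_k = 1 + (v_{k-1} + v_{k+1})/2 for 1 ≤ k ≤ 105. The particular solution to v_k − (v_{k-1} + v_{k+1})/2 = 1 is v_k = −k^2. Adding homogeneous solution A + B k and matching boundaries gives v_k = k (106 − k). Substituting k = 14: v_14 = 14 · 92 = 1288.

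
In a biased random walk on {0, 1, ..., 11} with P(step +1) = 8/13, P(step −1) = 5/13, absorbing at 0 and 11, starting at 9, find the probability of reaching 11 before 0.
P(hit 11 before 0) = (1 − (5/8)^9) / (1 − (5/8)^11) = 2821644864/2847035489

Let u_k denote P(reach 11 before 0 | start at k). Boundary: u_0 = 0, u_11 = 1. Recurrence: u_k = 8/13·u_{k+1} + 5/13·u_{k-1} for 1 ≤ k ≤ 10. Try u_k = A + B·r^k with r = q/p = (5/13)/(8/13) = 5/8. Substitution satisfies the recurrence; boundary conditions give:
  u_k = (1 − r^k) / (1 − r^N) = (1 − (5/8)^9) / (1 − (5/8)^11) = 2821644864/2847035489.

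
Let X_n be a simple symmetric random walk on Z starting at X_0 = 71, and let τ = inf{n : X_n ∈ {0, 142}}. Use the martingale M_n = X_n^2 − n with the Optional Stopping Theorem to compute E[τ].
E[τ] = 5041

M_n = X_n^2 − n is a martingale (since E[X_{n+1}^2 | F_n] = X_n^2 + 1). By OST (τ has finite mean in a bounded region), E[M_τ] = E[M_0] = X_0^2 − 0 = 71^2 = 5041. Also E[M_τ] = E[X_τ^2] − E[τ]. The walk exits at 0 or 142, with P(hit 142 first) = 71/142, so E[X_τ^2] = 142^2 · 71/142 + 0 = 10082. Thus E[τ] = E[X_τ^2] − E[M_τ] = 10082 − 5041 = 5041 = 71(142 − 71) = 5041.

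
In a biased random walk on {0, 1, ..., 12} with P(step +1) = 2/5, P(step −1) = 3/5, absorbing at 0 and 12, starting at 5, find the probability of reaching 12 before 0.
P(hit 12 before 0) = (1 − (3/2)^5) / (1 − (3/2)^12) = 27008/527345

Let u_k denote P(reach 12 before 0 | start at k). Boundary: u_0 = 0, u_12 = 1. Recurrence: u_k = 2/5·u_{k+1} + 3/5·u_{k-1} for 1 ≤ k ≤ 11. Try u_k = A + B·r^k with r = q/p = (3/5)/(2/5) = 3/2. Substitution satisfies the recurrence; boundary conditions give:
  u_k = (1 − r^k) / (1 − r^N) = (1 − (3/2)^5) / (1 − (3/2)^12) = 27008/527345.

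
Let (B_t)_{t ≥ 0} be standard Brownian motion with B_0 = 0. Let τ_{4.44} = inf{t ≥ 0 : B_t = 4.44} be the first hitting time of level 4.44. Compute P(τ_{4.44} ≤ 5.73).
P(τ_{4.44} ≤ 5.73) = 2(1 − Φ(4.44/√5.73)) = 2(1 − Φ(1.8548)) ≈ 0.0636

By the reflection principle for standard BM, P(τ_b ≤ t) = 2 · P(B_t ≥ b). Since B_t ~ N(0, t), P(B_t ≥ 4.44) = 1 − Φ(4.44/√t) = 1 − Φ(4.44/√5.73) = 1 − Φ(1.8548) ≈ 0.03181. Doubling: P(τ_{4.44} ≤ 5.73) ≈ 2 · 0.03181 = 0.06362 ≈ 0.0636.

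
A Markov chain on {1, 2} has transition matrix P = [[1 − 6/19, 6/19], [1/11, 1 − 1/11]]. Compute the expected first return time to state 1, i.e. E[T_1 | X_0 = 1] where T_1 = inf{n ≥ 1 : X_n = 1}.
E[T_1 | X_0 = 1] = 1/π_1 = 85/19

For an irreducible recurrent Markov chain with stationary distribution π, E[T_i | X_0 = i] = 1/π_i (Kac's formula). Here π_1 = (1/11)/(6/19 + 1/11) = (1/11)/(85/209) = 19/85, so E[T_1 | X_0 = 1] = 1/π_1 = (6/19 + 1/11)/(1/11) = (85/209)/(1/11) = 85/19.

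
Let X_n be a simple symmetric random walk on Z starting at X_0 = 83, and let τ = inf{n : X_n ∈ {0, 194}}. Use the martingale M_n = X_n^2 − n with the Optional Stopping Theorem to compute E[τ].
E[τ] = 9213

M_n = X_n^2 − n is a martingale (since E[X_{n+1}^2 | F_n] = X_n^2 + 1). By OST (τ has finite mean in a bounded region), E[M_τ] = E[M_0] = X_0^2 − 0 = 83^2 = 6889. Also E[M_τ] = E[X_τ^2] − E[τ]. The walk exits at 0 or 194, with P(hit 194 first) = 83/194, so E[X_τ^2] = 194^2 · 83/194 + 0 = 16102. Thus E[τ] = E[X_τ^2] − E[M_τ] = 16102 − 6889 = 9213 = 83(194 − 83) = 9213.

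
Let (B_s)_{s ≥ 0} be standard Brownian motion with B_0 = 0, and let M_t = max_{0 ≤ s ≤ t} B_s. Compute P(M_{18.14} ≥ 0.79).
P(M_{18.14} ≥ 0.79) = 2·P(B_{18.14} ≥ 0.79) = 2(1 − Φ(0.79/√18.14)) ≈ 0.8528

By the reflection principle for Brownian motion, P(M_t ≥ a) = 2 · P(B_t ≥ a) for a ≥ 0. Since B_t ~ N(0, t), P(B_t ≥ 0.79) = 1 − Φ(0.79/√t) = 1 − Φ(0.79/√18.14) = 1 − Φ(0.1855). So
  P(M_{18.14} ≥ 0.79) = 2(1 − Φ(0.1855)) ≈ 0.8528.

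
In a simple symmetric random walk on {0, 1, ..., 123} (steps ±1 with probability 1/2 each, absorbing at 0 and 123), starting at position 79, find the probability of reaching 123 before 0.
P(hit 123 before 0) = 79/123

Let u_k = P(hit 123 before 0 | start at k). Then u_0 = 0, u_123 = 1, and u_k = u_{k-1}/2 + u_{k+1}/2 for 1 ≤ k ≤ 122. This harmonic recurrence is solved by u_k = k/123, giving u_79 = 79/123.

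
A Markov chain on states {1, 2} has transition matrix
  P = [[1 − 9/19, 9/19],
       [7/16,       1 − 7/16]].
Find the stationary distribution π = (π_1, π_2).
π_1 = 133/277, π_2 = 144/277

Solve πP = π with π_1 + π_2 = 1. From πP = π: π_1 · (1 − 9/19) + π_2 · 7/16 = π_1 ⇒ π_2 · 7/16 = π_1 · 9/19 ⇒ π_2/π_1 = (9/19)/(7/16) = 144/133. Together with π_1 + π_2 = 1:
  π_1 = (7/16)/(9/19 + 7/16) = (7/16)/(277/304) = 133/277,
  π_2 = (9/19)/(9/19 + 7/16) = (9/19)/(277/304) = 144/277.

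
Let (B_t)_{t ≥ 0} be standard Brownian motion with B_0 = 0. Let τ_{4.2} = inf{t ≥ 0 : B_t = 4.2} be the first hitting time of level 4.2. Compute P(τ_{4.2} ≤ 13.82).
P(τ_{4.2} ≤ 13.82) = 2(1 − Φ(4.2/√13.82)) = 2(1 − Φ(1.1298)) ≈ 0.2586

By the reflection principle for standard BM, P(τ_b ≤ t) = 2 · P(B_t ≥ b). Since B_t ~ N(0, t), P(B_t ≥ 4.2) = 1 − Φ(4.2/√t) = 1 − Φ(4.2/√13.82) = 1 − Φ(1.1298) ≈ 0.12928. Doubling: P(τ_{4.2} ≤ 13.82) ≈ 2 · 0.12928 = 0.25856 ≈ 0.2586.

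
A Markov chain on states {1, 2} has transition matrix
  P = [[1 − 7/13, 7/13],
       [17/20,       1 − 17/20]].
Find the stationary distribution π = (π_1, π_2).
π_1 = 221/361, π_2 = 140/361

Solve πP = π with π_1 + π_2 = 1. From πP = π: π_1 · (1 − 7/13) + π_2 · 17/20 = π_1 ⇒ π_2 · 17/20 = π_1 · 7/13 ⇒ π_2/π_1 = (7/13)/(17/20) = 140/221. Together with π_1 + π_2 = 1:
  π_1 = (17/20)/(7/13 + 17/20) = (17/20)/(361/260) = 221/361,
  π_2 = (7/13)/(7/13 + 17/20) = (7/13)/(361/260) = 140/361.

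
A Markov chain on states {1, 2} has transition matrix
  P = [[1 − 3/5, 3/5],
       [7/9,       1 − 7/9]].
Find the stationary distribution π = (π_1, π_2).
π_1 = 35/62, π_2 = 27/62

Solve πP = π with π_1 + π_2 = 1. From πP = π: π_1 · (1 − 3/5) + π_2 · 7/9 = π_1 ⇒ π_2 · 7/9 = π_1 · 3/5 ⇒ π_2/π_1 = (3/5)/(7/9) = 27/35. Together with π_1 + π_2 = 1:
  π_1 = (7/9)/(3/5 + 7/9) = (7/9)/(62/45) = 35/62,
  π_2 = (3/5)/(3/5 + 7/9) = (3/5)/(62/45) = 27/62.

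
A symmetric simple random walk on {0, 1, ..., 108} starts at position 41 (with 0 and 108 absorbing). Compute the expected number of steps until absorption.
E[τ | X_0 = 41] = 2747

Let v_k = E[τ | X_0 = k]. Boundary: v_0 = v_108 = 0. Recurrence: v_k = 1 + (v_{k-1} + v_{k+1})/2 for 1 ≤ k ≤ 107. The particular solution to v_k − (v_{k-1} + v_{k+1})/2 = 1 is v_k = −k^2. Adding homogeneous solution A + B k and matching boundaries gives v_k = k (108 − k). Substituting k = 41: v_41 = 41 · 67 = 2747.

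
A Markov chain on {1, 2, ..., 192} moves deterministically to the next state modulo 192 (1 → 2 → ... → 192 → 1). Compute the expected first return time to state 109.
E[T_109 | X_0 = 109] = 192

The chain cycles deterministically, so starting at state 109 it returns in exactly 192 steps. Equivalently, the stationary distribution is uniform π_j = 1/192 for every state j, so by Kac's formula E[T_109] = 1/π_109 = 192.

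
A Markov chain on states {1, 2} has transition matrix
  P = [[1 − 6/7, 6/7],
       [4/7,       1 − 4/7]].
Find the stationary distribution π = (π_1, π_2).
π_1 = 2/5, π_2 = 3/5

Solve πP = π with π_1 + π_2 = 1. From πP = π: π_1 · (1 − 6/7) + π_2 · 4/7 = π_1 ⇒ π_2 · 4/7 = π_1 · 6/7 ⇒ π_2/π_1 = (6/7)/(4/7) = 3/2. Together with π_1 + π_2 = 1:
  π_1 = (4/7)/(6/7 + 4/7) = (4/7)/(10/7) = 2/5,
  π_2 = (6/7)/(6/7 + 4/7) = (6/7)/(10/7) = 3/5.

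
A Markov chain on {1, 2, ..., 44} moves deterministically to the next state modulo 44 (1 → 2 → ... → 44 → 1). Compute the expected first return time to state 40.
E[T_40 | X_0 = 40] = 44

The chain cycles deterministically, so starting at state 40 it returns in exactly 44 steps. Equivalently, the stationary distribution is uniform π_j = 1/44 for every state j, so by Kac's formula E[T_40] = 1/π_40 = 44.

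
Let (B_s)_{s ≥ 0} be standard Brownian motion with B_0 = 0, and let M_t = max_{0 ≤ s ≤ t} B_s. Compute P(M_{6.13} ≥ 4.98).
P(M_{6.13} ≥ 4.98) = 2·P(B_{6.13} ≥ 4.98) = 2(1 − Φ(4.98/√6.13)) ≈ 0.0443

By the reflection principle for Brownian motion, P(M_t ≥ a) = 2 · P(B_t ≥ a) for a ≥ 0. Since B_t ~ N(0, t), P(B_t ≥ 4.98) = 1 − Φ(4.98/√t) = 1 − Φ(4.98/√6.13) = 1 − Φ(2.0114). So
  P(M_{6.13} ≥ 4.98) = 2(1 − Φ(2.0114)) ≈ 0.0443.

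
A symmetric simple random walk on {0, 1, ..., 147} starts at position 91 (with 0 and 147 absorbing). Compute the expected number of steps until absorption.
E[τ | X_0 = 91] = 5096

Let v_k = E[τ | X_0 = k]. Boundary: v_0 = v_147 = 0. Recurrence: v_k = 1 + (v_{k-1} + v_{k+1})/2 for 1 ≤ k ≤ 146. The particular solution to v_k − (v_{k-1} + v_{k+1})/2 = 1 is v_k = −k^2. Adding homogeneous solution A + B k and matching boundaries gives v_k = k (147 − k). Substituting k = 91: v_91 = 91 · 56 = 5096.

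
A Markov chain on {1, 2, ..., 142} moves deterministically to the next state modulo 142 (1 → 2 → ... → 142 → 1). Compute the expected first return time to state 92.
E[T_92 | X_0 = 92] = 142

The chain cycles deterministically, so starting at state 92 it returns in exactly 142 steps. Equivalently, the stationary distribution is uniform π_j = 1/142 for every state j, so by Kac's formula E[T_92] = 1/π_92 = 142.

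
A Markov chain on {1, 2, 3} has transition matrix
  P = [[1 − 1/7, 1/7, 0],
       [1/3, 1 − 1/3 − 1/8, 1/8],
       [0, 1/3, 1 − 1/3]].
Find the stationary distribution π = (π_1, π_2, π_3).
π = (56/89, 24/89, 9/89)

This is a birth-death chain on three states, which satisfies detailed balance: π_1 · P_{12} = π_2 · P_{21} and π_2 · P_{23} = π_3 · P_{32}.
From π_1 · 1/7 = π_2 · 1/3: π_2/π_1 = (1/7)/(1/3) = 3/7.
From π_2 · 1/8 = π_3 · 1/3: π_3/π_2 = (1/8)/(1/3) = 3/8.
Take π_1 proportional to 1; then unnormalized π = (1, 3/7, 9/56). Normalize by dividing by the sum 89/56:
  π = (56/89, 24/89, 9/89).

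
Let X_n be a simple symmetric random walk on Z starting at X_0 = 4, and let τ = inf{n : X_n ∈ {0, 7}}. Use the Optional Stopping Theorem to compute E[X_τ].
E[X_τ] = 4

X_n is a martingale and τ is a bounded-mean stopping time (indeed τ is finite a.s. with bounded expectation since the walk is in a bounded region). By the OST, E[X_τ] = E[X_0] = 4. Equivalently: E[X_τ] = 7 · P(hit 7 first) + 0 · P(hit 0 first) = 7 · (4/7) = 4.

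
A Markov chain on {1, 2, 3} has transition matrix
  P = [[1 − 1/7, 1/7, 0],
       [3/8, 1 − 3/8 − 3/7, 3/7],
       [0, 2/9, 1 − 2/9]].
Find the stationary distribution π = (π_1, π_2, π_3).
π = (147/311, 56/311, 108/311)

This is a birth-death chain on three states, which satisfies detailed balance: π_1 · P_{12} = π_2 · P_{21} and π_2 · P_{23} = π_3 · P_{32}.
From π_1 · 1/7 = π_2 · 3/8: π_2/π_1 = (1/7)/(3/8) = 8/21.
From π_2 · 3/7 = π_3 · 2/9: π_3/π_2 = (3/7)/(2/9) = 27/14.
Take π_1 proportional to 1; then unnormalized π = (1, 8/21, 36/49). Normalize by dividing by the sum 311/147:
  π = (147/311, 56/311, 108/311).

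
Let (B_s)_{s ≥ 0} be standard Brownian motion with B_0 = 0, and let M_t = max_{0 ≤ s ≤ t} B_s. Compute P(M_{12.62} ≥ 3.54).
P(M_{12.62} ≥ 3.54) = 2·P(B_{12.62} ≥ 3.54) = 2(1 − Φ(3.54/√12.62)) ≈ 0.3190

By the reflection principle for Brownian motion, P(M_t ≥ a) = 2 · P(B_t ≥ a) for a ≥ 0. Since B_t ~ N(0, t), P(B_t ≥ 3.54) = 1 − Φ(3.54/√t) = 1 − Φ(3.54/√12.62) = 1 − Φ(0.9965). So
  P(M_{12.62} ≥ 3.54) = 2(1 − Φ(0.9965)) ≈ 0.3190.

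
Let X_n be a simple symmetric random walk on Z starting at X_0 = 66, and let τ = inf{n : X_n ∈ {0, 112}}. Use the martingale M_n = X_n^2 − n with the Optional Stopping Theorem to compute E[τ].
E[τ] = 3036

M_n = X_n^2 − n is a martingale (since E[X_{n+1}^2 | F_n] = X_n^2 + 1). By OST (τ has finite mean in a bounded region), E[M_τ] = E[M_0] = X_0^2 − 0 = 66^2 = 4356. Also E[M_τ] = E[X_τ^2] − E[τ]. The walk exits at 0 or 112, with P(hit 112 first) = 66/112, so E[X_τ^2] = 112^2 · 66/112 + 0 = 7392. Thus E[τ] = E[X_τ^2] − E[M_τ] = 7392 − 4356 = 3036 = 66(112 − 66) = 3036.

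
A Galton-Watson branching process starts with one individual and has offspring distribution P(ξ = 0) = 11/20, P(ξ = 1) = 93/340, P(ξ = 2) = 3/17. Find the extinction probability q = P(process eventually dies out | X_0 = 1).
q = 1

Mean offspring μ = 0·11/20 + 1·93/340 + 2·3/17 = 213/340 ≤ 1. For μ ≤ 1 with offspring not concentrated at 1, the Galton-Watson process goes extinct almost surely, so q = 1.
(Algebraic check: The pgf is f(s) = 11/20 + 93/340·s + 3/17·s². The extinction probability q is the smallest fixed point of f in [0, 1]. Setting s = f(s):
  3/17·s² + (93/340 − 1)·s + 11/20 = 0
  3/17·s² − (11/20 + 3/17)·s + 11/20 = 0
which factors as (s − 1)·(3/17·s − 11/20) = 0, giving roots s = 1 and s = (11/20)/(3/17) = 187/60. Since 187/60 ≥ 1, the smallest root in [0, 1] is s = 1.)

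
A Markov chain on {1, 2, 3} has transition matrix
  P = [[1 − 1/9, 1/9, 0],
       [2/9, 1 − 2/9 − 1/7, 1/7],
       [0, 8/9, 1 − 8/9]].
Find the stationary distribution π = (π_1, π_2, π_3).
π = (112/177, 56/177, 3/59)

This is a birth-death chain on three states, which satisfies detailed balance: π_1 · P_{12} = π_2 · P_{21} and π_2 · P_{23} = π_3 · P_{32}.
From π_1 · 1/9 = π_2 · 2/9: π_2/π_1 = (1/9)/(2/9) = 1/2.
From π_2 · 1/7 = π_3 · 8/9: π_3/π_2 = (1/7)/(8/9) = 9/56.
Take π_1 proportional to 1; then unnormalized π = (1, 1/2, 9/112). Normalize by dividing by the sum 177/112:
  π = (112/177, 56/177, 3/59).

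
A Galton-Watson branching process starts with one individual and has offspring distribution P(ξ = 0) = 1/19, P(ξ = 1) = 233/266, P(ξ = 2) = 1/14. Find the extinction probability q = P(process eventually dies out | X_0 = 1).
q = 14/19

The pgf is f(s) = 1/19 + 233/266·s + 1/14·s². The extinction probability q is the smallest fixed point of f in [0, 1]. Setting s = f(s):
  1/14·s² + (233/266 − 1)·s + 1/19 = 0
  1/14·s² − (1/19 + 1/14)·s + 1/19 = 0
which factors as (s − 1)·(1/14·s − 1/19) = 0, giving roots s = 1 and s = (1/19)/(1/14) = 14/19.
Mean offspring μ = 233/266 + 2·1/14 = 271/266 > 1 (supercritical), so q < 1. The extinction probability is the smaller root: q = (1/19)/(1/14) = 14/19.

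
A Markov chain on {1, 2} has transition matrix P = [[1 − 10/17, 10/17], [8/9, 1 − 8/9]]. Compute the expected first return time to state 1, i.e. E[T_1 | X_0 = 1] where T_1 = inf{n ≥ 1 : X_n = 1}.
E[T_1 | X_0 = 1] = 1/π_1 = 113/68

For an irreducible recurrent Markov chain with stationary distribution π, E[T_i | X_0 = i] = 1/π_i (Kac's formula). Here π_1 = (8/9)/(10/17 + 8/9) = (8/9)/(226/153) = 68/113, so E[T_1 | X_0 = 1] = 1/π_1 = (10/17 + 8/9)/(8/9) = (226/153)/(8/9) = 113/68.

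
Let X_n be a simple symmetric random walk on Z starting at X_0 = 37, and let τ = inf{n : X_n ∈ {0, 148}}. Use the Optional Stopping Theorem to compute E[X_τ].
E[X_τ] = 37

X_n is a martingale and τ is a bounded-mean stopping time (indeed τ is finite a.s. with bounded expectation since the walk is in a bounded region). By the OST, E[X_τ] = E[X_0] = 37. Equivalently: E[X_τ] = 148 · P(hit 148 first) + 0 · P(hit 0 first) = 148 · (37/148) = 37.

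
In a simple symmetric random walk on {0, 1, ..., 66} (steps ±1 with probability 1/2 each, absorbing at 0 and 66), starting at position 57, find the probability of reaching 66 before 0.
P(hit 66 before 0) = 57/66 = 19/22

Let u_k = P(hit 66 before 0 | start at k). Then u_0 = 0, u_66 = 1, and u_k = u_{k-1}/2 + u_{k+1}/2 for 1 ≤ k ≤ 65. This harmonic recurrence is solved by u_k = k/66, giving u_57 = 57/66 = 19/22.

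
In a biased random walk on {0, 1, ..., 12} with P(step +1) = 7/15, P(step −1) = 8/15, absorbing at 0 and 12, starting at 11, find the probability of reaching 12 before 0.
P(hit 12 before 0) = (1 − (8/7)^11) / (1 − (8/7)^12) = 46288254943/54878189535

Let u_k denote P(reach 12 before 0 | start at k). Boundary: u_0 = 0, u_12 = 1. Recurrence: u_k = 7/15·u_{k+1} + 8/15·u_{k-1} for 1 ≤ k ≤ 11. Try u_k = A + B·r^k with r = q/p = (8/15)/(7/15) = 8/7. Substitution satisfies the recurrence; boundary conditions give:
  u_k = (1 − r^k) / (1 − r^N) = (1 − (8/7)^11) / (1 − (8/7)^12) = 46288254943/54878189535.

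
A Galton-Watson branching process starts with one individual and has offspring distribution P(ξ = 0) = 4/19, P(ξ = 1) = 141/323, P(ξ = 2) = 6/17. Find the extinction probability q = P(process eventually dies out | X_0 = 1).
q = 34/57

The pgf is f(s) = 4/19 + 141/323·s + 6/17·s². The extinction probability q is the smallest fixed point of f in [0, 1]. Setting s = f(s):
  6/17·s² + (141/323 − 1)·s + 4/19 = 0
  6/17·s² − (4/19 + 6/17)·s + 4/19 = 0
which factors as (s − 1)·(6/17·s − 4/19) = 0, giving roots s = 1 and s = (4/19)/(6/17) = 34/57.
Mean offspring μ = 141/323 + 2·6/17 = 369/323 > 1 (supercritical), so q < 1. The extinction probability is the smaller root: q = (4/19)/(6/17) = 34/57.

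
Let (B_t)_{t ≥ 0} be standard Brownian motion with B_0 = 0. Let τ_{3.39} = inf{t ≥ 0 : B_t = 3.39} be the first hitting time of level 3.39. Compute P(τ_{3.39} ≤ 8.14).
P(τ_{3.39} ≤ 8.14) = 2(1 − Φ(3.39/√8.14)) = 2(1 − Φ(1.1882)) ≈ 0.2348

By the reflection principle for standard BM, P(τ_b ≤ t) = 2 · P(B_t ≥ b). Since B_t ~ N(0, t), P(B_t ≥ 3.39) = 1 − Φ(3.39/√t) = 1 − Φ(3.39/√8.14) = 1 − Φ(1.1882) ≈ 0.11738. Doubling: P(τ_{3.39} ≤ 8.14) ≈ 2 · 0.11738 = 0.23476 ≈ 0.2348.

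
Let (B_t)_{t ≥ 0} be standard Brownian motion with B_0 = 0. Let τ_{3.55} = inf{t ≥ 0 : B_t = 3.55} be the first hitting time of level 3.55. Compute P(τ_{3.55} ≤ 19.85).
P(τ_{3.55} ≤ 19.85) = 2(1 − Φ(3.55/√19.85)) = 2(1 − Φ(0.7968)) ≈ 0.4256

By the reflection principle for standard BM, P(τ_b ≤ t) = 2 · P(B_t ≥ b). Since B_t ~ N(0, t), P(B_t ≥ 3.55) = 1 − Φ(3.55/√t) = 1 − Φ(3.55/√19.85) = 1 − Φ(0.7968) ≈ 0.21278. Doubling: P(τ_{3.55} ≤ 19.85) ≈ 2 · 0.21278 = 0.42556 ≈ 0.4256.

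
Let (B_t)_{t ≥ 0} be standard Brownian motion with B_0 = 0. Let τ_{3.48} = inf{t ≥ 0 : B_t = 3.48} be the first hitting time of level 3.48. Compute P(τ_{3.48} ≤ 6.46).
P(τ_{3.48} ≤ 6.46) = 2(1 − Φ(3.48/√6.46)) = 2(1 − Φ(1.3692)) ≈ 0.1709

By the reflection principle for standard BM, P(τ_b ≤ t) = 2 · P(B_t ≥ b). Since B_t ~ N(0, t), P(B_t ≥ 3.48) = 1 − Φ(3.48/√t) = 1 − Φ(3.48/√6.46) = 1 − Φ(1.3692) ≈ 0.08547. Doubling: P(τ_{3.48} ≤ 6.46) ≈ 2 · 0.08547 = 0.17094 ≈ 0.1709.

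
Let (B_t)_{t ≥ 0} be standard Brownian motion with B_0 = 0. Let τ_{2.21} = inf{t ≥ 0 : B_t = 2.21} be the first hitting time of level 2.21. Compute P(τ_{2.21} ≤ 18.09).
P(τ_{2.21} ≤ 18.09) = 2(1 − Φ(2.21/√18.09)) = 2(1 − Φ(0.5196)) ≈ 0.6033

By the reflection principle for standard BM, P(τ_b ≤ t) = 2 · P(B_t ≥ b). Since B_t ~ N(0, t), P(B_t ≥ 2.21) = 1 − Φ(2.21/√t) = 1 − Φ(2.21/√18.09) = 1 − Φ(0.5196) ≈ 0.30167. Doubling: P(τ_{2.21} ≤ 18.09) ≈ 2 · 0.30167 = 0.60334 ≈ 0.6033.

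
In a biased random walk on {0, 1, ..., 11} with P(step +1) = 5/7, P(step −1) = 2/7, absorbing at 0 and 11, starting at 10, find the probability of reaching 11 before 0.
P(hit 11 before 0) = (1 − (2/5)^10) / (1 − (2/5)^11) = 16274335/16275359

Let u_k denote P(reach 11 before 0 | start at k). Boundary: u_0 = 0, u_11 = 1. Recurrence: u_k = 5/7·u_{k+1} + 2/7·u_{k-1} for 1 ≤ k ≤ 10. Try u_k = A + B·r^k with r = q/p = (2/7)/(5/7) = 2/5. Substitution satisfies the recurrence; boundary conditions give:
  u_k = (1 − r^k) / (1 − r^N) = (1 − (2/5)^10) / (1 − (2/5)^11) = 16274335/16275359.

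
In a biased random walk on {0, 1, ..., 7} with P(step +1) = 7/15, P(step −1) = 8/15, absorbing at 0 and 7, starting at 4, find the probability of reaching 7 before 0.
P(hit 7 before 0) = (1 − (8/7)^4) / (1 − (8/7)^7) = 581385/1273609

Let u_k denote P(reach 7 before 0 | start at k). Boundary: u_0 = 0, u_7 = 1. Recurrence: u_k = 7/15·u_{k+1} + 8/15·u_{k-1} for 1 ≤ k ≤ 6. Try u_k = A + B·r^k with r = q/p = (8/15)/(7/15) = 8/7. Substitution satisfies the recurrence; boundary conditions give:
  u_k = (1 − r^k) / (1 − r^N) = (1 − (8/7)^4) / (1 − (8/7)^7) = 581385/1273609.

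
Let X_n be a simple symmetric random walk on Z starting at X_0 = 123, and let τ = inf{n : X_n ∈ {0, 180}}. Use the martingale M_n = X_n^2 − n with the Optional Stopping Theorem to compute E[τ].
E[τ] = 7011

M_n = X_n^2 − n is a martingale (since E[X_{n+1}^2 | F_n] = X_n^2 + 1). By OST (τ has finite mean in a bounded region), E[M_τ] = E[M_0] = X_0^2 − 0 = 123^2 = 15129. Also E[M_τ] = E[X_τ^2] − E[τ]. The walk exits at 0 or 180, with P(hit 180 first) = 123/180, so E[X_τ^2] = 180^2 · 123/180 + 0 = 22140. Thus E[τ] = E[X_τ^2] − E[M_τ] = 22140 − 15129 = 7011 = 123(180 − 123) = 7011.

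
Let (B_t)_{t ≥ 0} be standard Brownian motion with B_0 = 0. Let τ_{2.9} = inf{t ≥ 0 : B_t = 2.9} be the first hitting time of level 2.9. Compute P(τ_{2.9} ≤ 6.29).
P(τ_{2.9} ≤ 6.29) = 2(1 − Φ(2.9/√6.29)) = 2(1 − Φ(1.1563)) ≈ 0.2476

By the reflection principle for standard BM, P(τ_b ≤ t) = 2 · P(B_t ≥ b). Since B_t ~ N(0, t), P(B_t ≥ 2.9) = 1 − Φ(2.9/√t) = 1 − Φ(2.9/√6.29) = 1 − Φ(1.1563) ≈ 0.12378. Doubling: P(τ_{2.9} ≤ 6.29) ≈ 2 · 0.12378 = 0.24756 ≈ 0.2476.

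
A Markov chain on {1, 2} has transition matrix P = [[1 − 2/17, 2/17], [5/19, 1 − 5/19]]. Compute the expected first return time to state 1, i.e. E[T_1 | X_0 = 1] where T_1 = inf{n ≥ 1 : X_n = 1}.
E[T_1 | X_0 = 1] = 1/π_1 = 123/85

For an irreducible recurrent Markov chain with stationary distribution π, E[T_i | X_0 = i] = 1/π_i (Kac's formula). Here π_1 = (5/19)/(2/17 + 5/19) = (5/19)/(123/323) = 85/123, so E[T_1 | X_0 = 1] = 1/π_1 = (2/17 + 5/19)/(5/19) = (123/323)/(5/19) = 123/85.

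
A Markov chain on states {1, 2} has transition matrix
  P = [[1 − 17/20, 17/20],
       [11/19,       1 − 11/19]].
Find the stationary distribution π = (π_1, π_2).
π_1 = 220/543, π_2 = 323/543

Solve πP = π with π_1 + π_2 = 1. From πP = π: π_1 · (1 − 17/20) + π_2 · 11/19 = π_1 ⇒ π_2 · 11/19 = π_1 · 17/20 ⇒ π_2/π_1 = (17/20)/(11/19) = 323/220. Together with π_1 + π_2 = 1:
  π_1 = (11/19)/(17/20 + 11/19) = (11/19)/(543/380) = 220/543,
  π_2 = (17/20)/(17/20 + 11/19) = (17/20)/(543/380) = 323/543.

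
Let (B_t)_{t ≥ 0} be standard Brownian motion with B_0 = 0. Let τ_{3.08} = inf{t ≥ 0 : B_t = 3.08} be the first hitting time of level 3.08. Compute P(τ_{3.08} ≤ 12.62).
P(τ_{3.08} ≤ 12.62) = 2(1 − Φ(3.08/√12.62)) = 2(1 − Φ(0.8670)) ≈ 0.3859

By the reflection principle for standard BM, P(τ_b ≤ t) = 2 · P(B_t ≥ b). Since B_t ~ N(0, t), P(B_t ≥ 3.08) = 1 − Φ(3.08/√t) = 1 − Φ(3.08/√12.62) = 1 − Φ(0.8670) ≈ 0.19297. Doubling: P(τ_{3.08} ≤ 12.62) ≈ 2 · 0.19297 = 0.38594 ≈ 0.3859.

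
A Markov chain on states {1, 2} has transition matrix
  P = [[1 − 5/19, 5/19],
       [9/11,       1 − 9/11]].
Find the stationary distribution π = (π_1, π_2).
π_1 = 171/226, π_2 = 55/226

Solve πP = π with π_1 + π_2 = 1. From πP = π: π_1 · (1 − 5/19) + π_2 · 9/11 = π_1 ⇒ π_2 · 9/11 = π_1 · 5/19 ⇒ π_2/π_1 = (5/19)/(9/11) = 55/171. Together with π_1 + π_2 = 1:
  π_1 = (9/11)/(5/19 + 9/11) = (9/11)/(226/209) = 171/226,
  π_2 = (5/19)/(5/19 + 9/11) = (5/19)/(226/209) = 55/226.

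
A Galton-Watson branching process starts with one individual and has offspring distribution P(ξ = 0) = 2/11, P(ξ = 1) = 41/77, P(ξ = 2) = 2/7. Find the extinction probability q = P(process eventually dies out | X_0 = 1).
q = 7/11

The pgf is f(s) = 2/11 + 41/77·s + 2/7·s². The extinction probability q is the smallest fixed point of f in [0, 1]. Setting s = f(s):
  2/7·s² + (41/77 − 1)·s + 2/11 = 0
  2/7·s² − (2/11 + 2/7)·s + 2/11 = 0
which factors as (s − 1)·(2/7·s − 2/11) = 0, giving roots s = 1 and s = (2/11)/(2/7) = 7/11.
Mean offspring μ = 41/77 + 2·2/7 = 85/77 > 1 (supercritical), so q < 1. The extinction probability is the smaller root: q = (2/11)/(2/7) = 7/11.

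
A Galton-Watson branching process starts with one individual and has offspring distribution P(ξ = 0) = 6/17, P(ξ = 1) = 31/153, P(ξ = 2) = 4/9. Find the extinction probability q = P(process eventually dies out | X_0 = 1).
q = 27/34

The pgf is f(s) = 6/17 + 31/153·s + 4/9·s². The extinction probability q is the smallest fixed point of f in [0, 1]. Setting s = f(s):
  4/9·s² + (31/153 − 1)·s + 6/17 = 0
  4/9·s² − (6/17 + 4/9)·s + 6/17 = 0
which factors as (s − 1)·(4/9·s − 6/17) = 0, giving roots s = 1 and s = (6/17)/(4/9) = 27/34.
Mean offspring μ = 31/153 + 2·4/9 = 167/153 > 1 (supercritical), so q < 1. The extinction probability is the smaller root: q = (6/17)/(4/9) = 27/34.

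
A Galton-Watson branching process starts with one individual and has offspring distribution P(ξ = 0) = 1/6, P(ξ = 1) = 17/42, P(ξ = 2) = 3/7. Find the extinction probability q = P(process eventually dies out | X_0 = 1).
q = 7/18

The pgf is f(s) = 1/6 + 17/42·s + 3/7·s². The extinction probability q is the smallest fixed point of f in [0, 1]. Setting s = f(s):
  3/7·s² + (17/42 − 1)·s + 1/6 = 0
  3/7·s² − (1/6 + 3/7)·s + 1/6 = 0
which factors as (s − 1)·(3/7·s − 1/6) = 0, giving roots s = 1 and s = (1/6)/(3/7) = 7/18.
Mean offspring μ = 17/42 + 2·3/7 = 53/42 > 1 (supercritical), so q < 1. The extinction probability is the smaller root: q = (1/6)/(3/7) = 7/18.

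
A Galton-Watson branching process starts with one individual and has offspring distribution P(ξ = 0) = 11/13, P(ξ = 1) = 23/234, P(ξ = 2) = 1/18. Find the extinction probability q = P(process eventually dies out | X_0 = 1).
q = 1

Mean offspring μ = 0·11/13 + 1·23/234 + 2·1/18 = 49/234 ≤ 1. For μ ≤ 1 with offspring not concentrated at 1, the Galton-Watson process goes extinct almost surely, so q = 1.
(Algebraic check: The pgf is f(s) = 11/13 + 23/234·s + 1/18·s². The extinction probability q is the smallest fixed point of f in [0, 1]. Setting s = f(s):
  1/18·s² + (23/234 − 1)·s + 11/13 = 0
  1/18·s² − (11/13 + 1/18)·s + 11/13 = 0
which factors as (s − 1)·(1/18·s − 11/13) = 0, giving roots s = 1 and s = (11/13)/(1/18) = 198/13. Since 198/13 ≥ 1, the smallest root in [0, 1] is s = 1.)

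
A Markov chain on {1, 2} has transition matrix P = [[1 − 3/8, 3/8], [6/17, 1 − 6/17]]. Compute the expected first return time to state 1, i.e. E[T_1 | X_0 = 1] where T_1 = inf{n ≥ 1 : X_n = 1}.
E[T_1 | X_0 = 1] = 1/π_1 = 33/16

For an irreducible recurrent Markov chain with stationary distribution π, E[T_i | X_0 = i] = 1/π_i (Kac's formula). Here π_1 = (6/17)/(3/8 + 6/17) = (6/17)/(99/136) = 16/33, so E[T_1 | X_0 = 1] = 1/π_1 = (3/8 + 6/17)/(6/17) = (99/136)/(6/17) = 33/16.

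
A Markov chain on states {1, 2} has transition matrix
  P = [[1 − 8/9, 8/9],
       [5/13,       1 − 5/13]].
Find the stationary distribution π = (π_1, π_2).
π_1 = 45/149, π_2 = 104/149

Solve πP = π with π_1 + π_2 = 1. From πP = π: π_1 · (1 − 8/9) + π_2 · 5/13 = π_1 ⇒ π_2 · 5/13 = π_1 · 8/9 ⇒ π_2/π_1 = (8/9)/(5/13) = 104/45. Together with π_1 + π_2 = 1:
  π_1 = (5/13)/(8/9 + 5/13) = (5/13)/(149/117) = 45/149,
  π_2 = (8/9)/(8/9 + 5/13) = (8/9)/(149/117) = 104/149.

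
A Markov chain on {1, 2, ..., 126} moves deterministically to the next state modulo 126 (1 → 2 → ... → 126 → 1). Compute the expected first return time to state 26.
E[T_26 | X_0 = 26] = 126

The chain cycles deterministically, so starting at state 26 it returns in exactly 126 steps. Equivalently, the stationary distribution is uniform π_j = 1/126 for every state j, so by Kac's formula E[T_26] = 1/π_26 = 126.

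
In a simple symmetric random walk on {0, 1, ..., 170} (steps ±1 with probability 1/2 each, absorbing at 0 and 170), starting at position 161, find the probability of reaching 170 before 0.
P(hit 170 before 0) = 161/170

Let u_k = P(hit 170 before 0 | start at k). Then u_0 = 0, u_170 = 1, and u_k = u_{k-1}/2 + u_{k+1}/2 for 1 ≤ k ≤ 169. This harmonic recurrence is solved by u_k = k/170, giving u_161 = 161/170.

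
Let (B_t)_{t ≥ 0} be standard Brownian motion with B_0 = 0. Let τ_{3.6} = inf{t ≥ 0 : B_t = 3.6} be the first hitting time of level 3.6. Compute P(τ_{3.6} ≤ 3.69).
P(τ_{3.6} ≤ 3.69) = 2(1 − Φ(3.6/√3.69)) = 2(1 − Φ(1.8741)) ≈ 0.0609

By the reflection principle for standard BM, P(τ_b ≤ t) = 2 · P(B_t ≥ b). Since B_t ~ N(0, t), P(B_t ≥ 3.6) = 1 − Φ(3.6/√t) = 1 − Φ(3.6/√3.69) = 1 − Φ(1.8741) ≈ 0.03046. Doubling: P(τ_{3.6} ≤ 3.69) ≈ 2 · 0.03046 = 0.06092 ≈ 0.0609.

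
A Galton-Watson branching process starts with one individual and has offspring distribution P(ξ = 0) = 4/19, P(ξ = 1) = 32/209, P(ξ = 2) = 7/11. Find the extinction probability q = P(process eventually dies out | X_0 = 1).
q = 44/133

The pgf is f(s) = 4/19 + 32/209·s + 7/11·s². The extinction probability q is the smallest fixed point of f in [0, 1]. Setting s = f(s):
  7/11·s² + (32/209 − 1)·s + 4/19 = 0
  7/11·s² − (4/19 + 7/11)·s + 4/19 = 0
which factors as (s − 1)·(7/11·s − 4/19) = 0, giving roots s = 1 and s = (4/19)/(7/11) = 44/133.
Mean offspring μ = 32/209 + 2·7/11 = 298/209 > 1 (supercritical), so q < 1. The extinction probability is the smaller root: q = (4/19)/(7/11) = 44/133.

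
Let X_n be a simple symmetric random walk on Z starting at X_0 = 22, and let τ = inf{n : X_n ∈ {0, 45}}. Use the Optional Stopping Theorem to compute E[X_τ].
E[X_τ] = 22

X_n is a martingale and τ is a bounded-mean stopping time (indeed τ is finite a.s. with bounded expectation since the walk is in a bounded region). By the OST, E[X_τ] = E[X_0] = 22. Equivalently: E[X_τ] = 45 · P(hit 45 first) + 0 · P(hit 0 first) = 45 · (22/45) = 22.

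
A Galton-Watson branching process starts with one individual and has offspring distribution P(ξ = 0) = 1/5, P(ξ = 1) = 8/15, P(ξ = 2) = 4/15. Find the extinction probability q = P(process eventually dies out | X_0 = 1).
q = 3/4

The pgf is f(s) = 1/5 + 8/15·s + 4/15·s². The extinction probability q is the smallest fixed point of f in [0, 1]. Setting s = f(s):
  4/15·s² + (8/15 − 1)·s + 1/5 = 0
  4/15·s² − (1/5 + 4/15)·s + 1/5 = 0
which factors as (s − 1)·(4/15·s − 1/5) = 0, giving roots s = 1 and s = (1/5)/(4/15) = 3/4.
Mean offspring μ = 8/15 + 2·4/15 = 16/15 > 1 (supercritical), so q < 1. The extinction probability is the smaller root: q = (1/5)/(4/15) = 3/4.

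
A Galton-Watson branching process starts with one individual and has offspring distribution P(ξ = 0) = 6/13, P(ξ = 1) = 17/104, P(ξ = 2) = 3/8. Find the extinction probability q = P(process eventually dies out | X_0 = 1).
q = 1

Mean offspring μ = 0·6/13 + 1·17/104 + 2·3/8 = 95/104 ≤ 1. For μ ≤ 1 with offspring not concentrated at 1, the Galton-Watson process goes extinct almost surely, so q = 1.
(Algebraic check: The pgf is f(s) = 6/13 + 17/104·s + 3/8·s². The extinction probability q is the smallest fixed point of f in [0, 1]. Setting s = f(s):
  3/8·s² + (17/104 − 1)·s + 6/13 = 0
  3/8·s² − (6/13 + 3/8)·s + 6/13 = 0
which factors as (s − 1)·(3/8·s − 6/13) = 0, giving roots s = 1 and s = (6/13)/(3/8) = 16/13. Since 16/13 ≥ 1, the smallest root in [0, 1] is s = 1.)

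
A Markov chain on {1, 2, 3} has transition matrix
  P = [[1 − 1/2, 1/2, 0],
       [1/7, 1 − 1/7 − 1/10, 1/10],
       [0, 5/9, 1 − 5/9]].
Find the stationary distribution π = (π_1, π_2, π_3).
π = (100/513, 350/513, 7/57)

This is a birth-death chain on three states, which satisfies detailed balance: π_1 · P_{12} = π_2 · P_{21} and π_2 · P_{23} = π_3 · P_{32}.
From π_1 · 1/2 = π_2 · 1/7: π_2/π_1 = (1/2)/(1/7) = 7/2.
From π_2 · 1/10 = π_3 · 5/9: π_3/π_2 = (1/10)/(5/9) = 9/50.
Take π_1 proportional to 1; then unnormalized π = (1, 7/2, 63/100). Normalize by dividing by the sum 513/100:
  π = (100/513, 350/513, 7/57).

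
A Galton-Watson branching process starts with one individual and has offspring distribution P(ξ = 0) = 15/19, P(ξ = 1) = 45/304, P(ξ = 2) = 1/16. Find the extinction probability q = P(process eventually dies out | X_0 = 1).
q = 1

Mean offspring μ = 0·15/19 + 1·45/304 + 2·1/16 = 83/304 ≤ 1. For μ ≤ 1 with offspring not concentrated at 1, the Galton-Watson process goes extinct almost surely, so q = 1.
(Algebraic check: The pgf is f(s) = 15/19 + 45/304·s + 1/16·s². The extinction probability q is the smallest fixed point of f in [0, 1]. Setting s = f(s):
  1/16·s² + (45/304 − 1)·s + 15/19 = 0
  1/16·s² − (15/19 + 1/16)·s + 15/19 = 0
which factors as (s − 1)·(1/16·s − 15/19) = 0, giving roots s = 1 and s = (15/19)/(1/16) = 240/19. Since 240/19 ≥ 1, the smallest root in [0, 1] is s = 1.)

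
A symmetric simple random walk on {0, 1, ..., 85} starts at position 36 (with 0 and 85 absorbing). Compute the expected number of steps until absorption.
E[τ | X_0 = 36] = 1764

Let v_k = E[τ | X_0 = k]. Boundary: v_0 = v_85 = 0. Recurrence: v_k = 1 + (v_{k-1} + v_{k+1})/2 for 1 ≤ k ≤ 84. The particular solution to v_k − (v_{k-1} + v_{k+1})/2 = 1 is v_k = −k^2. Adding homogeneous solution A + B k and matching boundaries gives v_k = k (85 − k). Substituting k = 36: v_36 = 36 · 49 = 1764.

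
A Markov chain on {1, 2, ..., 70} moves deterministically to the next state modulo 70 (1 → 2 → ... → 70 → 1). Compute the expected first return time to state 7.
E[T_7 | X_0 = 7] = 70

The chain cycles deterministically, so starting at state 7 it returns in exactly 70 steps. Equivalently, the stationary distribution is uniform π_j = 1/70 for every state j, so by Kac's formula E[T_7] = 1/π_7 = 70.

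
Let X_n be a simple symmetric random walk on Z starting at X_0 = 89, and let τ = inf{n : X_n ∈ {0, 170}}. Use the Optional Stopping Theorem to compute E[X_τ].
E[X_τ] = 89

X_n is a martingale and τ is a bounded-mean stopping time (indeed τ is finite a.s. with bounded expectation since the walk is in a bounded region). By the OST, E[X_τ] = E[X_0] = 89. Equivalently: E[X_τ] = 170 · P(hit 170 first) + 0 · P(hit 0 first) = 170 · (89/170) = 89.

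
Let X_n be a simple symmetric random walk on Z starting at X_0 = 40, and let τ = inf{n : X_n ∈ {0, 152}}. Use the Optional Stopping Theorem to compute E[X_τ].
E[X_τ] = 40

X_n is a martingale and τ is a bounded-mean stopping time (indeed τ is finite a.s. with bounded expectation since the walk is in a bounded region). By the OST, E[X_τ] = E[X_0] = 40. Equivalently: E[X_τ] = 152 · P(hit 152 first) + 0 · P(hit 0 first) = 152 · (40/152) = 40.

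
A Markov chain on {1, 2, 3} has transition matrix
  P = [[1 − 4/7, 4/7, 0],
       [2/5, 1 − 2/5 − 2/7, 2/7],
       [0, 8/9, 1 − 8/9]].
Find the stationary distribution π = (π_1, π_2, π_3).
π = (98/283, 140/283, 45/283)

This is a birth-death chain on three states, which satisfies detailed balance: π_1 · P_{12} = π_2 · P_{21} and π_2 · P_{23} = π_3 · P_{32}.
From π_1 · 4/7 = π_2 · 2/5: π_2/π_1 = (4/7)/(2/5) = 10/7.
From π_2 · 2/7 = π_3 · 8/9: π_3/π_2 = (2/7)/(8/9) = 9/28.
Take π_1 proportional to 1; then unnormalized π = (1, 10/7, 45/98). Normalize by dividing by the sum 283/98:
  π = (98/283, 140/283, 45/283).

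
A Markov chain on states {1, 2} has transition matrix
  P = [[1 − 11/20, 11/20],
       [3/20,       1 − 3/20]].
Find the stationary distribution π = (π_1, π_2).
π_1 = 3/14, π_2 = 11/14

Solve πP = π with π_1 + π_2 = 1. From πP = π: π_1 · (1 − 11/20) + π_2 · 3/20 = π_1 ⇒ π_2 · 3/20 = π_1 · 11/20 ⇒ π_2/π_1 = (11/20)/(3/20) = 11/3. Together with π_1 + π_2 = 1:
  π_1 = (3/20)/(11/20 + 3/20) = (3/20)/(7/10) = 3/14,
  π_2 = (11/20)/(11/20 + 3/20) = (11/20)/(7/10) = 11/14.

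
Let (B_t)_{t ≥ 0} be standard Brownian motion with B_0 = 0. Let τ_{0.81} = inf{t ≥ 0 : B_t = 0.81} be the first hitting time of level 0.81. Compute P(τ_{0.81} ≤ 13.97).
P(τ_{0.81} ≤ 13.97) = 2(1 − Φ(0.81/√13.97)) = 2(1 − Φ(0.2167)) ≈ 0.8284

By the reflection principle for standard BM, P(τ_b ≤ t) = 2 · P(B_t ≥ b). Since B_t ~ N(0, t), P(B_t ≥ 0.81) = 1 − Φ(0.81/√t) = 1 − Φ(0.81/√13.97) = 1 − Φ(0.2167) ≈ 0.41422. Doubling: P(τ_{0.81} ≤ 13.97) ≈ 2 · 0.41422 = 0.82844 ≈ 0.8284.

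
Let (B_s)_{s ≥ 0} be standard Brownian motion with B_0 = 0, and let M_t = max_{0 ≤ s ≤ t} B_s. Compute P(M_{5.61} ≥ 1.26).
P(M_{5.61} ≥ 1.26) = 2·P(B_{5.61} ≥ 1.26) = 2(1 − Φ(1.26/√5.61)) ≈ 0.5947

By the reflection principle for Brownian motion, P(M_t ≥ a) = 2 · P(B_t ≥ a) for a ≥ 0. Since B_t ~ N(0, t), P(B_t ≥ 1.26) = 1 − Φ(1.26/√t) = 1 − Φ(1.26/√5.61) = 1 − Φ(0.5320). So
  P(M_{5.61} ≥ 1.26) = 2(1 − Φ(0.5320)) ≈ 0.5947.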